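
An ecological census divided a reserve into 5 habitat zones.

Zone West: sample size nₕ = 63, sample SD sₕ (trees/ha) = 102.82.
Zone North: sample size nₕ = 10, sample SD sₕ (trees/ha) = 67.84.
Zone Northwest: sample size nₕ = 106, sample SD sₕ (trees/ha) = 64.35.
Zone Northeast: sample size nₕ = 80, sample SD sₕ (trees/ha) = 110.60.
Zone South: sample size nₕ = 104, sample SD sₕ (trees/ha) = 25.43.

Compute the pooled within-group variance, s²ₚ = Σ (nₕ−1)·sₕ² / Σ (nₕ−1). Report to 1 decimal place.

Degrees of freedom: 62 + 9 + 105 + 79 + 103 = 358.
Σ(nₕ−1)sₕ² = 62·10571.9524 + 9·4602.2656 + 105·4140.9225 + 79·12232.36 + 103·646.6849 = 2164643.2864.
s²ₚ = 2164643.2864 / 358 = 6046.490... → 6046.5.

6046.5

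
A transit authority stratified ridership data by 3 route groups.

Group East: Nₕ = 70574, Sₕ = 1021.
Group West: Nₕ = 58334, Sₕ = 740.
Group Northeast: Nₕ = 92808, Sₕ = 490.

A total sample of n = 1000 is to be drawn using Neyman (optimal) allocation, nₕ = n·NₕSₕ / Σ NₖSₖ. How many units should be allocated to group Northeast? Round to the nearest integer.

East: NₕSₕ = 70574·1021 = 72056054
West: NₕSₕ = 58334·740 = 43167160
Northeast: NₕSₕ = 92808·490 = 45475920
Σ NₕSₕ = 160699134.
n_Northeast = 1000·45475920/160699134 = 282.988... → 283.

283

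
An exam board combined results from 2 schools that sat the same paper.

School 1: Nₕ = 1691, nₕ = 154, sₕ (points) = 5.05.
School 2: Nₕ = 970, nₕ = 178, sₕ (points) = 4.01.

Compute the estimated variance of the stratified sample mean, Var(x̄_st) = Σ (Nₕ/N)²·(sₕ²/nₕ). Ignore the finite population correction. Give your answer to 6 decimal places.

0.078878

N = 2661. Term for each stratum: Wₕ²sₕ²/nₕ.
Var(x̄_st) = 0.066874339 + 0.012003903 = 0.078878241 → 0.078878.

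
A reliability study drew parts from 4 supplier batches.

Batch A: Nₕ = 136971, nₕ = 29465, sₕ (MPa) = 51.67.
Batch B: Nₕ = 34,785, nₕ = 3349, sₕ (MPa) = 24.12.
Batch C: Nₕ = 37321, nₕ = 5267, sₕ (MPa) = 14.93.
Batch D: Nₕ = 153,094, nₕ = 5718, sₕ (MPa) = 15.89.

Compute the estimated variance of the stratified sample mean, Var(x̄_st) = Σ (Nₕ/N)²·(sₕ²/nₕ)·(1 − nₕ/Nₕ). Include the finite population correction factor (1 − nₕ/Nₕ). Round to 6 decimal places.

N = 362171; Wₕ = Nₕ/N.
batch A: (136971/362171)²·51.67²/29465·(1 − 29465/136971) = 0.010171956
batch B: (34785/362171)²·24.12²/3349·(1 − 3349/34785) = 0.001448210
batch C: (37321/362171)²·14.93²/5267·(1 − 5267/37321) = 0.000385980
batch D: (153094/362171)²·15.89²/5718·(1 − 5718/153094) = 0.007595585
Sum = 0.019601730 → 0.019602.

0.019602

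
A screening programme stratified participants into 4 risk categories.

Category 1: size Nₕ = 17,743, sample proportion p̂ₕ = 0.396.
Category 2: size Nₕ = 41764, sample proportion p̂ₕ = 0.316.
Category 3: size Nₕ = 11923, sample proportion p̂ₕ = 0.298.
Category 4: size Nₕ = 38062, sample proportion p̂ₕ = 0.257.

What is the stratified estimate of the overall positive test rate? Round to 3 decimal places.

0.306

N = 17743 + 41764 + 11923 + 38062 = 109492.
Overall proportion = Σ (Nₕ/N)·p̂ₕ.
Σ Nₕp̂ₕ = 7026.228 + 13197.424 + 3553.054 + 9781.934 = 33558.64.
33558.64 / 109492 = 0.30649... → 0.306.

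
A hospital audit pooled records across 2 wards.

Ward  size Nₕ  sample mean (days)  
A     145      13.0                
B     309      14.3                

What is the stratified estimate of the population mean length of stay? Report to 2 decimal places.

13.88

N = 145 + 309 = 454.
The stratified mean weights each stratum mean by its population share Nₕ/N.
Σ Nₕx̄ₕ = 145·13.0 + 309·14.3 = 1885 + 4418.7 = 6303.7.
Divide by N: 6303.7 / 454 = 13.8848... → 13.88.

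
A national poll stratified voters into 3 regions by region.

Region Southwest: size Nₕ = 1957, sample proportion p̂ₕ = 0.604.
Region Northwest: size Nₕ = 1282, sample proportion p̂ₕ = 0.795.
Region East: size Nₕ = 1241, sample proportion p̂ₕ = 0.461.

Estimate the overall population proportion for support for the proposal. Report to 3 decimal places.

N = 1957 + 1282 + 1241 = 4480.
Overall proportion = Σ (Nₕ/N)·p̂ₕ.
Σ Nₕp̂ₕ = 1182.028 + 1019.19 + 572.101 = 2773.319.
2773.319 / 4480 = 0.61904... → 0.619.

0.619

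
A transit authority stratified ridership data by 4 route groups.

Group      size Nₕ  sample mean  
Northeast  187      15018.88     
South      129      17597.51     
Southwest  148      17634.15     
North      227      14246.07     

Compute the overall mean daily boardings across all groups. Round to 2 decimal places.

x̄_st = (Σ Nₕx̄ₕ) / (Σ Nₕ) = (187·15018.88 + 129·17597.51 + 148·17634.15 + 227·14246.07) / 691
= 10922321.44 / 691 = 15806.5433... → 15806.54.

15806.54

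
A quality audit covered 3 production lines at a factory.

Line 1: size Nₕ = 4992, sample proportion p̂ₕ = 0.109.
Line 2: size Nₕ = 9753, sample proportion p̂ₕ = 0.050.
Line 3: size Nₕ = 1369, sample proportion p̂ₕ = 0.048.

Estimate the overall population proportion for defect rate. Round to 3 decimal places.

N = 4992 + 9753 + 1369 = 16114.
Overall proportion = Σ (Nₕ/N)·p̂ₕ.
Σ Nₕp̂ₕ = 544.128 + 487.65 + 65.712 = 1097.49.
1097.49 / 16114 = 0.06811... → 0.068.

0.068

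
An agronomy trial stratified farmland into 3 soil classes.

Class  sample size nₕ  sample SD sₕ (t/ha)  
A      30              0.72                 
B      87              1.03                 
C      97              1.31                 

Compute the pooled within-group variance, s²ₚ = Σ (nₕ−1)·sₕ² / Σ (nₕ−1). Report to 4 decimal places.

Degrees of freedom: 29 + 86 + 96 = 211.
Σ(nₕ−1)sₕ² = 29·0.5184 + 86·1.0609 + 96·1.7161 = 271.0166.
s²ₚ = 271.0166 / 211 = 1.284439... → 1.2844.

1.2844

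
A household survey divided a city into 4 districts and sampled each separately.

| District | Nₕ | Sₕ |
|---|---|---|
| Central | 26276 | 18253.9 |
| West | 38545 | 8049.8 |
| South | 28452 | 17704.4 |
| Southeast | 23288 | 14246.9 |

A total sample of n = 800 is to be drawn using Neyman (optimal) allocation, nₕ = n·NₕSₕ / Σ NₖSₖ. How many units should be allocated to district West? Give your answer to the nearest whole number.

153

Central: NₕSₕ = 26276·18253.9 = 479639476.4
West: NₕSₕ = 38545·8049.8 = 310279541
South: NₕSₕ = 28452·17704.4 = 503725588.8
Southeast: NₕSₕ = 23288·14246.9 = 331781807.2
Σ NₕSₕ = 1625426413.4.
n_West = 800·310279541/1625426413.4 = 152.713... → 153.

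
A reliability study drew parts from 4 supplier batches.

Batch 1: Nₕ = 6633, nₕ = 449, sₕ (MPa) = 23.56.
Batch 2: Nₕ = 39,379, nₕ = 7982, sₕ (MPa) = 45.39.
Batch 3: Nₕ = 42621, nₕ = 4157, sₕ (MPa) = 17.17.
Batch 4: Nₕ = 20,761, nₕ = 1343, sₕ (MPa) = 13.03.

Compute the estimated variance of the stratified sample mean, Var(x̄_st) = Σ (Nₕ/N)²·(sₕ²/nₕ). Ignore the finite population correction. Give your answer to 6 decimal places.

0.053310

N = 109394; Wₕ = Nₕ/N.
batch 1: (6633/109394)²·23.56²/449 = 0.004545035
batch 2: (39379/109394)²·45.39²/7982 = 0.033446525
batch 3: (42621/109394)²·17.17²/4157 = 0.010765168
batch 4: (20761/109394)²·13.03²/1343 = 0.004553259
Sum = 0.053309987 → 0.053310.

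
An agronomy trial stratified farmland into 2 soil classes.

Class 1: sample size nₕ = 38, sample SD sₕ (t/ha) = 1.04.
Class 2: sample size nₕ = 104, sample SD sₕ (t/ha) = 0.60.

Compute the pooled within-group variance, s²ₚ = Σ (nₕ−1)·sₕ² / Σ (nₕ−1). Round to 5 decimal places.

0.55071

1: (38−1)·1.04² = 37·1.0816 = 40.0192
2: (104−1)·0.60² = 103·0.36 = 37.08
Numerator = 77.0992; denominator = Σ(nₕ−1) = 140.
s²ₚ = 77.0992/140 = 0.5507086... → 0.55071.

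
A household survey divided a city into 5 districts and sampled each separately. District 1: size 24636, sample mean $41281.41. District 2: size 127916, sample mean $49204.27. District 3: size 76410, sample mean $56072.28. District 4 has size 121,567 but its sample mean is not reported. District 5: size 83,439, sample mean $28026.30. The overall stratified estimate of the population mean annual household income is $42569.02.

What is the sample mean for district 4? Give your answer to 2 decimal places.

37342.38

Σ Nₕx̄ₕ = N·μ, so 121567·x̄_4 = 433968·42569.02 − (24636·41281.41 + 127916·49204.27 + 76410·56072.28 + 83439·28026.30).
= 18473592471.36 − 13933991578.58 = 4539600892.78.
x̄_4 = 4539600892.78 / 121567 = 37342.3782... → 37342.38.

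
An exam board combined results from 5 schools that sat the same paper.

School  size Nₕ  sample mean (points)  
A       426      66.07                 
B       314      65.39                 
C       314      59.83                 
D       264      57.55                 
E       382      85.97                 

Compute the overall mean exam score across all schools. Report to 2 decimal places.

67.94

N = 426 + 314 + 314 + 264 + 382 = 1700.
The stratified mean weights each stratum mean by its population share Nₕ/N.
Σ Nₕx̄ₕ = 426·66.07 + 314·65.39 + 314·59.83 + 264·57.55 + 382·85.97 = 28145.82 + 20532.46 + 18786.62 + 15193.2 + 32840.54 = 115498.64.
Divide by N: 115498.64 / 1700 = 67.9404... → 67.94.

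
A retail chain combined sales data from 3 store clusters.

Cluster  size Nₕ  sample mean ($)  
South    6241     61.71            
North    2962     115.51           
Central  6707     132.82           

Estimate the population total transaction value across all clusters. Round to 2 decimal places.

South: 6241·61.71 = 385132.11
North: 2962·115.51 = 342140.62
Central: 6707·132.82 = 890823.74
τ̂ = Σ Nₕx̄ₕ = 1618096.47.

1618096.47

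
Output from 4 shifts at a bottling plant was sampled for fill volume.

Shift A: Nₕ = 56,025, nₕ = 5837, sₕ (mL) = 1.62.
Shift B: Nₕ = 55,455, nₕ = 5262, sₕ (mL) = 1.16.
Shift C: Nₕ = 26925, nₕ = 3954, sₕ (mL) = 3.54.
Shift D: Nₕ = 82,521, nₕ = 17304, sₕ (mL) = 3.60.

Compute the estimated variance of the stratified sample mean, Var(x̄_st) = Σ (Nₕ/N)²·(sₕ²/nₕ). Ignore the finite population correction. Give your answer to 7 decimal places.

0.0001966

N = 220926; Wₕ = Nₕ/N.
shift A: (56025/220926)²·1.62²/5837 = 0.0000289141
shift B: (55455/220926)²·1.16²/5262 = 0.0000161121
shift C: (26925/220926)²·3.54²/3954 = 0.0000470747
shift D: (82521/220926)²·3.60²/17304 = 0.0001044946
Sum = 0.0001965956 → 0.0001966.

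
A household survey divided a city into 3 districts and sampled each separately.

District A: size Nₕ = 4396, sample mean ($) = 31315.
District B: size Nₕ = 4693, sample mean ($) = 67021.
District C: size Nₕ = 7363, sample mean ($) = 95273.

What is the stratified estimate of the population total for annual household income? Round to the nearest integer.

1153685392

A: 4396·31315 = 137660740
B: 4693·67021 = 314529553
C: 7363·95273 = 701495099
τ̂ = Σ Nₕx̄ₕ = 1153685392.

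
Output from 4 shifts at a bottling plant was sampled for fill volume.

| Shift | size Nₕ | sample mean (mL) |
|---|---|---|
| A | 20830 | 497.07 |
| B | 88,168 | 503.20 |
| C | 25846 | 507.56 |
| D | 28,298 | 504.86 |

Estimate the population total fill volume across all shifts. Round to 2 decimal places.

82125029.74

A: 20830·497.07 = 10353968.1
B: 88168·503.20 = 44366137.6
C: 25846·507.56 = 13118395.76
D: 28298·504.86 = 14286528.28
τ̂ = Σ Nₕx̄ₕ = 82125029.74.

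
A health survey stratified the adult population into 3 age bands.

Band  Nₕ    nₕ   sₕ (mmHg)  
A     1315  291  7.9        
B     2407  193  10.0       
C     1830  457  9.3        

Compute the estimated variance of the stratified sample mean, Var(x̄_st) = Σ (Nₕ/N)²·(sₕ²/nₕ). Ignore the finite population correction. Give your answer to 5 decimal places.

0.12998

N = 5552; Wₕ = Nₕ/N.
band A: (1315/5552)²·7.9²/291 = 0.01203133
band B: (2407/5552)²·10.0²/193 = 0.09738587
band C: (1830/5552)²·9.3²/457 = 0.02056141
Sum = 0.12997862 → 0.12998.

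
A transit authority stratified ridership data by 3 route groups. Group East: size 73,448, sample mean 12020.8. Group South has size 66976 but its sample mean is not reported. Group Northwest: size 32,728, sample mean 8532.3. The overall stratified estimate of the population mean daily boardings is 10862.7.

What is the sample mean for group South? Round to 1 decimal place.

Σ Nₕx̄ₕ = N·μ, so 66976·x̄_South = 173152·10862.7 − (73448·12020.8 + 32728·8532.3).
= 1880898230.4 − 1162148832.8 = 718749397.6.
x̄_South = 718749397.6 / 66976 = 10731.447... → 10731.4.

10731.4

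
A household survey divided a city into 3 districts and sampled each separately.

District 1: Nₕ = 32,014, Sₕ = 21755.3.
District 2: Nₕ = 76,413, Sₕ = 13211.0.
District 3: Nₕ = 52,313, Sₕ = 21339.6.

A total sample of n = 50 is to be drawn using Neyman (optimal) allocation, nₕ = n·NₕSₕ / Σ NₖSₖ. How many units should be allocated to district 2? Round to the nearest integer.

18

Σ NₕSₕ = 32014·21755.3 + 76413·13211.0 + 52313·21339.6 = 2822304812.
Share for 2: 1009492143/2822304812 = 0.35768.
n_2 = 50 × 0.35768 = 17.884... → 18.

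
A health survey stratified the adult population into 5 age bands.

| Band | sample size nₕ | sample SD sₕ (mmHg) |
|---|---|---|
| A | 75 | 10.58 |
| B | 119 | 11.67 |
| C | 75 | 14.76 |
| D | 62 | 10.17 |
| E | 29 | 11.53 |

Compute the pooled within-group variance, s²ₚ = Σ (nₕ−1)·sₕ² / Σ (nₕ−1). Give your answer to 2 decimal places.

142.27

Degrees of freedom: 74 + 118 + 74 + 61 + 28 = 355.
Σ(nₕ−1)sₕ² = 74·111.9364 + 118·136.1889 + 74·217.8576 + 61·103.4289 + 28·132.9409 = 50506.5543.
s²ₚ = 50506.5543 / 355 = 142.2720... → 142.27.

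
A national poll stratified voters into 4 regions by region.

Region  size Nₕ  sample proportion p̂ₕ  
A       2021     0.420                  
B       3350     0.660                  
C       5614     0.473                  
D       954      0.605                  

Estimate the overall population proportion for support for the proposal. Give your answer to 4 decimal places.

0.5270

Wₕ = Nₕ/N with N = 11939: 0.1693, 0.2806, 0.4702, 0.0799.
p̂_st = 0.1693·0.420 + 0.2806·0.660 + 0.4702·0.473 + 0.0799·0.605 ≈ 0.527047... → 0.5270.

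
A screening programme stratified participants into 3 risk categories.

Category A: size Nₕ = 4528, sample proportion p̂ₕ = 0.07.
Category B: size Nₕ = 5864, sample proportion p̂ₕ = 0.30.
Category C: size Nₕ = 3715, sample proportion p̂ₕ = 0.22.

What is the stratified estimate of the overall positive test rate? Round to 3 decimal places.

0.205

N = 4528 + 5864 + 3715 = 14107.
Overall proportion = Σ (Nₕ/N)·p̂ₕ.
Σ Nₕp̂ₕ = 316.96 + 1759.2 + 817.3 = 2893.46.
2893.46 / 14107 = 0.20511... → 0.205.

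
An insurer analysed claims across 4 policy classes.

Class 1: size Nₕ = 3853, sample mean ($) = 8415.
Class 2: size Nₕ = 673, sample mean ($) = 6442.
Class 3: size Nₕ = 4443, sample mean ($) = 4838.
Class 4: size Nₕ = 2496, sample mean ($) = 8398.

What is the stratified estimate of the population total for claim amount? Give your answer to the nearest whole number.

1: 3853·8415 = 32422995
2: 673·6442 = 4335466
3: 4443·4838 = 21495234
4: 2496·8398 = 20961408
τ̂ = Σ Nₕx̄ₕ = 79215103.

79215103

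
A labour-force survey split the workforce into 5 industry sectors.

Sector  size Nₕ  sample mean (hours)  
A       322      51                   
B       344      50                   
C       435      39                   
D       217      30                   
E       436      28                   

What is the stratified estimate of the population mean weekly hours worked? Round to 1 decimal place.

39.5

x̄_st = (Σ Nₕx̄ₕ) / (Σ Nₕ) = (322·51 + 344·50 + 435·39 + 217·30 + 436·28) / 1754
= 69305 / 1754 = 39.513... → 39.5.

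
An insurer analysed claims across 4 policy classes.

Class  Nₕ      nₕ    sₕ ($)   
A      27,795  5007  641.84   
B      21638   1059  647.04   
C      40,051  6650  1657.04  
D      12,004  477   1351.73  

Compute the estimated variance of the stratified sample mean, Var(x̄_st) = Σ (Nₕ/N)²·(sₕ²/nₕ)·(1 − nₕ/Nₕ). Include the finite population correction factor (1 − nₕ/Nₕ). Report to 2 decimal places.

127.24

N = 101488; Wₕ = Nₕ/N.
class A: (27795/101488)²·641.84²/5007·(1 − 5007/27795) = 5.05964
class B: (21638/101488)²·647.04²/1059·(1 − 1059/21638) = 17.09143
class C: (40051/101488)²·1657.04²/6650·(1 − 6650/40051) = 53.62753
class D: (12004/101488)²·1351.73²/477·(1 − 477/12004) = 51.46055
Sum = 127.23914 → 127.24.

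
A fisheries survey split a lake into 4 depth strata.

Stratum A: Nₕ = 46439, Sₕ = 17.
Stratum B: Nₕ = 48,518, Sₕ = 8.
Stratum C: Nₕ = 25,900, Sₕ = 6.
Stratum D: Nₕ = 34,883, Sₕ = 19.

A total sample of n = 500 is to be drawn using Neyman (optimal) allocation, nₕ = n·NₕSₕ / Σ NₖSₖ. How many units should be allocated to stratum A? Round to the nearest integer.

198

A: NₕSₕ = 46439·17 = 789463
B: NₕSₕ = 48518·8 = 388144
C: NₕSₕ = 25900·6 = 155400
D: NₕSₕ = 34883·19 = 662777
Σ NₕSₕ = 1995784.
n_A = 500·789463/1995784 = 197.783... → 198.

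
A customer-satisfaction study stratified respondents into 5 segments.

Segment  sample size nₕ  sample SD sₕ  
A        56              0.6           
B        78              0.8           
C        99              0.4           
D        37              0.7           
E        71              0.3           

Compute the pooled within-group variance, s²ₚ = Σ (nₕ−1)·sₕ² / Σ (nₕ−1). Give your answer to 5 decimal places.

Degrees of freedom: 55 + 77 + 98 + 36 + 70 = 336.
Σ(nₕ−1)sₕ² = 55·0.36 + 77·0.64 + 98·0.16 + 36·0.49 + 70·0.09 = 108.7.
s²ₚ = 108.7 / 336 = 0.3235119... → 0.32351.

0.32351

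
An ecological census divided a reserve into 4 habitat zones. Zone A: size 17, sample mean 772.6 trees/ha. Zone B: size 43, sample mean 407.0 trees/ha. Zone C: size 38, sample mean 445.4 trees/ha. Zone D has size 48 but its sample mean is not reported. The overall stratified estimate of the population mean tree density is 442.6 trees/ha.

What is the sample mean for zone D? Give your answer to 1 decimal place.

355.4

Σ Nₕx̄ₕ = N·μ, so 48·x̄_D = 146·442.6 − (17·772.6 + 43·407.0 + 38·445.4).
= 64619.6 − 47560.4 = 17059.2.
x̄_D = 17059.2 / 48 = 355.4 → 355.4.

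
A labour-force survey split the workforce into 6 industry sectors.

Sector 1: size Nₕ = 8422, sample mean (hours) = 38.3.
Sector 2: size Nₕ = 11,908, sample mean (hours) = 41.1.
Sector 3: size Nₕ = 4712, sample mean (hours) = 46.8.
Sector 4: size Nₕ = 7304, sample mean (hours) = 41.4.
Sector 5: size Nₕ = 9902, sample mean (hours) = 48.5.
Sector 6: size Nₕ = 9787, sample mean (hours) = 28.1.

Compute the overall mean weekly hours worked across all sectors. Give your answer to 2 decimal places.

40.17

N = 8422 + 11908 + 4712 + 7304 + 9902 + 9787 = 52035.
The stratified mean weights each stratum mean by its population share Nₕ/N.
Σ Nₕx̄ₕ = 8422·38.3 + 11908·41.1 + 4712·46.8 + 7304·41.4 + 9902·48.5 + 9787·28.1 = 322562.6 + 489418.8 + 220521.6 + 302385.6 + 480247 + 275014.7 = 2090150.3.
Divide by N: 2090150.3 / 52035 = 40.1682... → 40.17.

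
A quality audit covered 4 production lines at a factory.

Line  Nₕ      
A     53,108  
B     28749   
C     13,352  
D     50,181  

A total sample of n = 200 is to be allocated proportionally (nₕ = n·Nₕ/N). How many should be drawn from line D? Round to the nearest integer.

Share of line D = 50181/145390 = 0.34515.
Allocate 200 × 0.34515 = 69.030... → 69.

69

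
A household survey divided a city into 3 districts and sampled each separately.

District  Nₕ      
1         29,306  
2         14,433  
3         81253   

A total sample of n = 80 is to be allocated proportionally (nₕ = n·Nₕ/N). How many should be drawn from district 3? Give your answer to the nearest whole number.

52

Share of district 3 = 81253/124992 = 0.65007.
Allocate 80 × 0.65007 = 52.005... → 52.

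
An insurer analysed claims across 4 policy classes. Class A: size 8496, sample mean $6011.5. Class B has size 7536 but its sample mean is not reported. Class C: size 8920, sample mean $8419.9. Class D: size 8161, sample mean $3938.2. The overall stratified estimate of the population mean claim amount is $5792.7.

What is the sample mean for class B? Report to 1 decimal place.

4444.6

Σ Nₕx̄ₕ = N·μ, so 7536·x̄_B = 33113·5792.7 − (8496·6011.5 + 8920·8419.9 + 8161·3938.2).
= 191813675.1 − 158318862.2 = 33494812.9.
x̄_B = 33494812.9 / 7536 = 4444.641... → 4444.6.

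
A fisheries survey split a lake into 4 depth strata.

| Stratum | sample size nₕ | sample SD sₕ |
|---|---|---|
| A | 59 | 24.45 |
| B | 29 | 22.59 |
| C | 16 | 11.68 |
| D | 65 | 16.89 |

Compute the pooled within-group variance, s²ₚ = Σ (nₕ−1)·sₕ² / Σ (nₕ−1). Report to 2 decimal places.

Degrees of freedom: 58 + 28 + 15 + 64 = 165.
Σ(nₕ−1)sₕ² = 58·597.8025 + 28·510.3081 + 15·136.4224 + 64·285.2721 = 69264.9222.
s²ₚ = 69264.9222 / 165 = 419.7874... → 419.79.

419.79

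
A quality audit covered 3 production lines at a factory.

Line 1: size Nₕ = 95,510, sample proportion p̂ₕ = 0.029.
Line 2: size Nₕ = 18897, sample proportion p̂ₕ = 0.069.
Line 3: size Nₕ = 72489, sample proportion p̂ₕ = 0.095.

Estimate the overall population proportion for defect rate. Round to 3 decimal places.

N = 95510 + 18897 + 72489 = 186896.
Overall proportion = Σ (Nₕ/N)·p̂ₕ.
Σ Nₕp̂ₕ = 2769.79 + 1303.893 + 6886.455 = 10960.138.
10960.138 / 186896 = 0.05864... → 0.059.

0.059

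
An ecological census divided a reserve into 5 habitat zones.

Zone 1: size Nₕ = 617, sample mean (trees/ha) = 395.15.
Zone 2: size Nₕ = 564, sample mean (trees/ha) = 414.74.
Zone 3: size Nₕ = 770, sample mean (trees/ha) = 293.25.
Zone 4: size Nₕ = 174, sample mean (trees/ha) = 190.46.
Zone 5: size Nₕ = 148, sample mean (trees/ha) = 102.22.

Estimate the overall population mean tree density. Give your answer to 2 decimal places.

N = 2273; weights Wₕ = Nₕ/N = (0.2714, 0.2481, 0.3388, 0.0766, 0.0651).
x̄_st = Σ Wₕ·x̄ₕ = 0.2714·395.15 + 0.2481·414.74 + 0.3388·293.25 + 0.0766·190.46 + 0.0651·102.22 ≈ 330.7488...
→ 330.75.

330.75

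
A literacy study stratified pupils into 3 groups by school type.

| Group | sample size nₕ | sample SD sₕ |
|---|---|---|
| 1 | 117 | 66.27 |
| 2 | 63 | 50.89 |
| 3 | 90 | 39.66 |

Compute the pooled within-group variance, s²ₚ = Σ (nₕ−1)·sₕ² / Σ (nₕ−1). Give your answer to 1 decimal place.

3033.7

Degrees of freedom: 116 + 62 + 89 = 267.
Σ(nₕ−1)sₕ² = 116·4391.7129 + 62·2589.7921 + 89·1572.9156 = 809995.295.
s²ₚ = 809995.295 / 267 = 3033.690... → 3033.7.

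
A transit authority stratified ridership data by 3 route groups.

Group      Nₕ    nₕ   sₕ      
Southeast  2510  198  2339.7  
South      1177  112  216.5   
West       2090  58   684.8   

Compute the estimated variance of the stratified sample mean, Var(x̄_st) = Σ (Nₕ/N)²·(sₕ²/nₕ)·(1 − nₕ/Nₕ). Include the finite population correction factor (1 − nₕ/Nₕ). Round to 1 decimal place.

5852.0

N = 5777; Wₕ = Nₕ/N.
group Southeast: (2510/5777)²·2339.7²/198·(1 − 198/2510) = 4807.4190
group South: (1177/5777)²·216.5²/112·(1 − 112/1177) = 15.7188
group West: (2090/5777)²·684.8²/58·(1 − 58/2090) = 1028.8801
Sum = 5852.0179 → 5852.0.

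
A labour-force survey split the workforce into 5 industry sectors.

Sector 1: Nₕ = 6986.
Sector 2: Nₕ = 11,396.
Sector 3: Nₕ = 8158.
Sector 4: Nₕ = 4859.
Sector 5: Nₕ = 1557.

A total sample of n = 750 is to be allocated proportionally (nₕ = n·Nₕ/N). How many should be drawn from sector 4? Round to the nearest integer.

N = 6986 + 11396 + 8158 + 4859 + 1557 = 32956.
n_4 = 750·4859/32956 = 110.579... → 111.

111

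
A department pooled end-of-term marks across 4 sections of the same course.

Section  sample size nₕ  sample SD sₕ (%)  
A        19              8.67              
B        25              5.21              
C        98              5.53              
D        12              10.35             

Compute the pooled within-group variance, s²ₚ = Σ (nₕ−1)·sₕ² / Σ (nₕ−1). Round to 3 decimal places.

A: (19−1)·8.67² = 18·75.1689 = 1353.0402
B: (25−1)·5.21² = 24·27.1441 = 651.4584
C: (98−1)·5.53² = 97·30.5809 = 2966.3473
D: (12−1)·10.35² = 11·107.1225 = 1178.3475
Numerator = 6149.1934; denominator = Σ(nₕ−1) = 150.
s²ₚ = 6149.1934/150 = 40.99462... → 40.995.

40.995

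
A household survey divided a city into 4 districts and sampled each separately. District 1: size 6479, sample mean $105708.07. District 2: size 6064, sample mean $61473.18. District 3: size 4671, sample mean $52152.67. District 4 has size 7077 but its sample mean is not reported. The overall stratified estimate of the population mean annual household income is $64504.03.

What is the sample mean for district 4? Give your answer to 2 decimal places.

37530.92

Σ Nₕx̄ₕ = N·μ, so 7077·x̄_4 = 24291·64504.03 − (6479·105708.07 + 6064·61473.18 + 4671·52152.67).
= 1566867392.73 − 1301261070.62 = 265606322.11.
x̄_4 = 265606322.11 / 7077 = 37530.9202... → 37530.92.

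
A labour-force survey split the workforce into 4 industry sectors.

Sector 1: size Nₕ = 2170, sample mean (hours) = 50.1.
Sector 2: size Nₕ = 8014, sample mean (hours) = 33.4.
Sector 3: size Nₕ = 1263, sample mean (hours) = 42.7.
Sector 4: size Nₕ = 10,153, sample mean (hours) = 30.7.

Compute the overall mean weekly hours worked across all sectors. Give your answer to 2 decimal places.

x̄_st = (Σ Nₕx̄ₕ) / (Σ Nₕ) = (2170·50.1 + 8014·33.4 + 1263·42.7 + 10153·30.7) / 21600
= 742011.8 / 21600 = 34.3524... → 34.35.

34.35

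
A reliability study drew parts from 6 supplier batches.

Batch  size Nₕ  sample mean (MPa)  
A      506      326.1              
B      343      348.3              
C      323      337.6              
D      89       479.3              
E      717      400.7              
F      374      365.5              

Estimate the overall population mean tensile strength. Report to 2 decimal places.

365.72

x̄_st = (Σ Nₕx̄ₕ) / (Σ Nₕ) = (506·326.1 + 343·348.3 + 323·337.6 + 89·479.3 + 717·400.7 + 374·365.5) / 2352
= 860174.9 / 2352 = 365.7206... → 365.72.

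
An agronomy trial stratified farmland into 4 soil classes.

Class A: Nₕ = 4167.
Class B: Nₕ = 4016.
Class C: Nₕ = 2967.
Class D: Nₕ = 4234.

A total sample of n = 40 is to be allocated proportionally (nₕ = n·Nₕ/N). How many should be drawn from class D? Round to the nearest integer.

11

Share of class D = 4234/15384 = 0.27522.
Allocate 40 × 0.27522 = 11.009... → 11.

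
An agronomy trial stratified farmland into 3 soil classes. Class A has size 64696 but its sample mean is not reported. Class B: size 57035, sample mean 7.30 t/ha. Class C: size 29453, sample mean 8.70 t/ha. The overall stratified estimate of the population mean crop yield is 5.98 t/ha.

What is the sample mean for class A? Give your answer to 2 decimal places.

3.58

N = 64696 + 57035 + 29453 = 151184.
Overall total = μ·N = 5.98·151184 = 904080.32.
Subtract the known strata: 57035·7.30 + 29453·8.70 = 672596.6.
Remaining total for class A: 904080.32 − 672596.6 = 231483.72.
Divide by its size: 231483.72 / 64696 = 3.5780... → 3.58.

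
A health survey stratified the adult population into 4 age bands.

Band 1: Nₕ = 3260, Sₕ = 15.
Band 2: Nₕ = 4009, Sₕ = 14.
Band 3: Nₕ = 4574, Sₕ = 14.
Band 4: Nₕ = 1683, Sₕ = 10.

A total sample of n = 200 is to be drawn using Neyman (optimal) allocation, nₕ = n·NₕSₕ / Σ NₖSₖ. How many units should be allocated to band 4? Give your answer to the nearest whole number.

1: NₕSₕ = 3260·15 = 48900
2: NₕSₕ = 4009·14 = 56126
3: NₕSₕ = 4574·14 = 64036
4: NₕSₕ = 1683·10 = 16830
Σ NₕSₕ = 185892.
n_4 = 200·16830/185892 = 18.107... → 18.

18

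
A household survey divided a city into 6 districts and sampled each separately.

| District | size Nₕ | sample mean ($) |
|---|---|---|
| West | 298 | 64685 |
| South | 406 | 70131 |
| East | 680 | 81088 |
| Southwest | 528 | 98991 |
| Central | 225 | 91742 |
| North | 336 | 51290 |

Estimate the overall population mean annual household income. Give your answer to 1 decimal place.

x̄_st = (Σ Nₕx̄ₕ) / (Σ Nₕ) = (298·64685 + 406·70131 + 680·81088 + 528·98991 + 225·91742 + 336·51290) / 2473
= 193031794 / 2473 = 78055.719... → 78055.7.

78055.7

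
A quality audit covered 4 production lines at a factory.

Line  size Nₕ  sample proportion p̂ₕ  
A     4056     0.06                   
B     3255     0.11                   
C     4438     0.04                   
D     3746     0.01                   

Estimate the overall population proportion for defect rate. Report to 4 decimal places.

N = 4056 + 3255 + 4438 + 3746 = 15495.
Overall proportion = Σ (Nₕ/N)·p̂ₕ.
Σ Nₕp̂ₕ = 243.36 + 358.05 + 177.52 + 37.46 = 816.39.
816.39 / 15495 = 0.052687... → 0.0527.

0.0527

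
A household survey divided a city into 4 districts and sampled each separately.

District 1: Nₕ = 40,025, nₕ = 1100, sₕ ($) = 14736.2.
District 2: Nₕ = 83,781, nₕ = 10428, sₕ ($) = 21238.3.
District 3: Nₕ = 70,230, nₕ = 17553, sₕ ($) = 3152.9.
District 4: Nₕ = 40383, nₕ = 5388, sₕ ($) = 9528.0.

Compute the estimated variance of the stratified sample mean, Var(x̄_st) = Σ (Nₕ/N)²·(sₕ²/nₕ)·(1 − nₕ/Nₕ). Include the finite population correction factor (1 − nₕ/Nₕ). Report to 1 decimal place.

10905.8

N = 234419. Term for each stratum: Wₕ²sₕ²/nₕ·(1−nₕ/Nₕ).
Var(x̄_st) = 5596.9661 + 4837.4477 + 38.1265 + 433.3062 = 10905.8464 → 10905.8.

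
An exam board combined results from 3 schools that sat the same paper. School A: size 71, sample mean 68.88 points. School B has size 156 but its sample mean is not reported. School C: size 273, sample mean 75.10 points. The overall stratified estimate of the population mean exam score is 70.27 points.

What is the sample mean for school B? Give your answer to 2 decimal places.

N = 71 + 156 + 273 = 500.
Overall total = μ·N = 70.27·500 = 35135.
Subtract the known strata: 71·68.88 + 273·75.10 = 25392.78.
Remaining total for school B: 35135 − 25392.78 = 9742.22.
Divide by its size: 9742.22 / 156 = 62.4501... → 62.45.

62.45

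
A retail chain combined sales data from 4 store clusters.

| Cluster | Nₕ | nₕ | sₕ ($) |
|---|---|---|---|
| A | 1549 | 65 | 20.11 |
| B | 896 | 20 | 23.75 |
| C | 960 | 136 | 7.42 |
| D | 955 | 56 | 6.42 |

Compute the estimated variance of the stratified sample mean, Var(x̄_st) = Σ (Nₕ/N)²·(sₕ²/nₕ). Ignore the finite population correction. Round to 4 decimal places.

2.0313

N = 4360; Wₕ = Nₕ/N.
cluster A: (1549/4360)²·20.11²/65 = 0.7853091
cluster B: (896/4360)²·23.75²/20 = 1.1910782
cluster C: (960/4360)²·7.42²/136 = 0.0196263
cluster D: (955/4360)²·6.42²/56 = 0.0353115
Sum = 2.0313251 → 2.0313.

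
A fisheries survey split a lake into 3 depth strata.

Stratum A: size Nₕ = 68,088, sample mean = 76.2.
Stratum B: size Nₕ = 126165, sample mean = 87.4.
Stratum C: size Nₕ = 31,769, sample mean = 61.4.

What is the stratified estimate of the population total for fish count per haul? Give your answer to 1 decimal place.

18165743.2

Estimate total by summing Nₕ·x̄ₕ over strata.
68088·76.2 + 126165·87.4 + 31769·61.4 = 5188305.6 + 11026821 + 1950616.6 = 18165743.2.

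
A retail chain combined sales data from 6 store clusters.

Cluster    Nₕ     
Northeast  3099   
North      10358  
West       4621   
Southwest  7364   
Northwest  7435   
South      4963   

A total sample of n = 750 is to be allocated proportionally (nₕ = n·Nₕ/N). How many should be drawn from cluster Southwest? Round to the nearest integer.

N = 3099 + 10358 + 4621 + 7364 + 7435 + 4963 = 37840.
n_Southwest = 750·7364/37840 = 145.957... → 146.

146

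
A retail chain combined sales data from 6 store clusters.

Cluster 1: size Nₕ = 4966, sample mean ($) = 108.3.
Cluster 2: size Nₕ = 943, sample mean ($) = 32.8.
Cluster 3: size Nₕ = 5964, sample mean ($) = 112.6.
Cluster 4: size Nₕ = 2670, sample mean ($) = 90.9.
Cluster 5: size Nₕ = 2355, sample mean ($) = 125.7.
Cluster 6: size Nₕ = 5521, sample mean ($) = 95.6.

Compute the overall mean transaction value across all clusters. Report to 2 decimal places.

N = 4966 + 943 + 5964 + 2670 + 2355 + 5521 = 22419.
Overall mean = Σ (Nₕ/N)·x̄ₕ — weight by population share, not a simple average.
Σ Nₕx̄ₕ = 4966·108.3 + 943·32.8 + 5964·112.6 + 2670·90.9 + 2355·125.7 + 5521·95.6 = 537817.8 + 30930.4 + 671546.4 + 242703 + 296023.5 + 527807.6 = 2306828.7.
Divide by N: 2306828.7 / 22419 = 102.8961... → 102.90.

102.90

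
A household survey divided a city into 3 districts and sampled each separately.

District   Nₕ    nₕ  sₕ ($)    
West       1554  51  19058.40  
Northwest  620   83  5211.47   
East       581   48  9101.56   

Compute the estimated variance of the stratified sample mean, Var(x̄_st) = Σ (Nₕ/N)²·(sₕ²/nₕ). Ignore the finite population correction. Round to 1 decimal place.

N = 2755; Wₕ = Nₕ/N.
district West: (1554/2755)²·19058.40²/51 = 2266008.4338
district Northwest: (620/2755)²·5211.47²/83 = 16572.2915
district East: (581/2755)²·9101.56²/48 = 76753.7307
Sum = 2359334.4560 → 2359334.5.

2359334.5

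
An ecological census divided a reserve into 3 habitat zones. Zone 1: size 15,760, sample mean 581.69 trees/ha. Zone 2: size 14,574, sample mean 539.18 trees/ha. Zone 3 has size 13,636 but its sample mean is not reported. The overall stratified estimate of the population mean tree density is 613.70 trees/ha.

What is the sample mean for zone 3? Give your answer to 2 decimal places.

Σ Nₕx̄ₕ = N·μ, so 13636·x̄_3 = 43970·613.70 − (15760·581.69 + 14574·539.18).
= 26984389 − 17025443.72 = 9958945.28.
x̄_3 = 9958945.28 / 13636 = 730.3421... → 730.34.

730.34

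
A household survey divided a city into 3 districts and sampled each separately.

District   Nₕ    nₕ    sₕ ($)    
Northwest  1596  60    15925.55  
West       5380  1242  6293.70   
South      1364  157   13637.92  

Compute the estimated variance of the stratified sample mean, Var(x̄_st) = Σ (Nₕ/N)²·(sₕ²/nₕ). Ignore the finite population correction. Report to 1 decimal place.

199759.6

N = 8340. Term for each stratum: Wₕ²sₕ²/nₕ.
Var(x̄_st) = 154800.1233 + 13271.5892 + 31687.8858 = 199759.5982 → 199759.6.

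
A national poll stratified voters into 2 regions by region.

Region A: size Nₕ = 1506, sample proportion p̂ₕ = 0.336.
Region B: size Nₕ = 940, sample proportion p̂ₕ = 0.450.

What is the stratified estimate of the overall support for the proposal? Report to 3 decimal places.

0.380

Wₕ = Nₕ/N with N = 2446: 0.6157, 0.3843.
p̂_st = 0.6157·0.336 + 0.3843·0.450 ≈ 0.37981... → 0.380.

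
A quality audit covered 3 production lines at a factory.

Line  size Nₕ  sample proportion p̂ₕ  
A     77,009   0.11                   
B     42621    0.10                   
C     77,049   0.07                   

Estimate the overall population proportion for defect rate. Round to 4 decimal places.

0.0922

Wₕ = Nₕ/N with N = 196679: 0.3915, 0.2167, 0.3918.
p̂_st = 0.3915·0.11 + 0.2167·0.10 + 0.3918·0.07 ≈ 0.092163... → 0.0922.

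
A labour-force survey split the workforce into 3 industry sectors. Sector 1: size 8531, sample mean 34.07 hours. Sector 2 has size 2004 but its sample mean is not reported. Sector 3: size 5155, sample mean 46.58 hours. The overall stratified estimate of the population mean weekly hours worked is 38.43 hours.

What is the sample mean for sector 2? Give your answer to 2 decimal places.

Σ Nₕx̄ₕ = N·μ, so 2004·x̄_2 = 15690·38.43 − (8531·34.07 + 5155·46.58).
= 602966.7 − 530771.07 = 72195.63.
x̄_2 = 72195.63 / 2004 = 36.0258... → 36.03.

36.03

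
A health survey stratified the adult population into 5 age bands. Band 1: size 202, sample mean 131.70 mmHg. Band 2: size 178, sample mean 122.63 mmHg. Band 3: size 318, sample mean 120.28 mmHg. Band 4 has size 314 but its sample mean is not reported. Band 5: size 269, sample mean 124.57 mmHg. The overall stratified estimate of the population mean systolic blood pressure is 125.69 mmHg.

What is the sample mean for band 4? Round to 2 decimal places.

Σ Nₕx̄ₕ = N·μ, so 314·x̄_4 = 1281·125.69 − (202·131.70 + 178·122.63 + 318·120.28 + 269·124.57).
= 161008.89 − 120189.91 = 40818.98.
x̄_4 = 40818.98 / 314 = 129.9968... → 130.00.

130.00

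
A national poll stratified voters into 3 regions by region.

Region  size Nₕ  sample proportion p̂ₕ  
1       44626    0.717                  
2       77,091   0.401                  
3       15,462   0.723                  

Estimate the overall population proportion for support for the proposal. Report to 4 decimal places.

0.5401

N = 44626 + 77091 + 15462 = 137179.
Overall proportion = Σ (Nₕ/N)·p̂ₕ.
Σ Nₕp̂ₕ = 31996.842 + 30913.491 + 11179.026 = 74089.359.
74089.359 / 137179 = 0.540093... → 0.5401.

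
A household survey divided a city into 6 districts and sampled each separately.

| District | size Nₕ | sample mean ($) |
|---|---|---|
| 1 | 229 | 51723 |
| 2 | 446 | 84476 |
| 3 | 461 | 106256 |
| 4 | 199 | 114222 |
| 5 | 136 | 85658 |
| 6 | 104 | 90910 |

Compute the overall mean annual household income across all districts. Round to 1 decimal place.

N = 229 + 446 + 461 + 199 + 136 + 104 = 1575.
Overall mean = Σ (Nₕ/N)·x̄ₕ — weight by population share, not a simple average.
Σ Nₕx̄ₕ = 229·51723 + 446·84476 + 461·106256 + 199·114222 + 136·85658 + 104·90910 = 11844567 + 37676296 + 48984016 + 22730178 + 11649488 + 9454640 = 142339185.
Divide by N: 142339185 / 1575 = 90374.086... → 90374.1.

90374.1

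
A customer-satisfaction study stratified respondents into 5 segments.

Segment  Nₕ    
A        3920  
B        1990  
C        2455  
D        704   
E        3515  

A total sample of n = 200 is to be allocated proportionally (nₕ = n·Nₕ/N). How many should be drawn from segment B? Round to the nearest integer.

Share of segment B = 1990/12584 = 0.15814.
Allocate 200 × 0.15814 = 31.627... → 32.

32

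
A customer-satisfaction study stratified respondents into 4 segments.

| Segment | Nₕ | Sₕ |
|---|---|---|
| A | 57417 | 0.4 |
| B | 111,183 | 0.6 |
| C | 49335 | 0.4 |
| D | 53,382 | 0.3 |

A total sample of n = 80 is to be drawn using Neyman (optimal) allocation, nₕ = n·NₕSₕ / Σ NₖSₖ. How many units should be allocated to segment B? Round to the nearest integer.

A: NₕSₕ = 57417·0.4 = 22966.8
B: NₕSₕ = 111183·0.6 = 66709.8
C: NₕSₕ = 49335·0.4 = 19734
D: NₕSₕ = 53382·0.3 = 16014.6
Σ NₕSₕ = 125425.2.
n_B = 80·66709.8/125425.2 = 42.550... → 43.

43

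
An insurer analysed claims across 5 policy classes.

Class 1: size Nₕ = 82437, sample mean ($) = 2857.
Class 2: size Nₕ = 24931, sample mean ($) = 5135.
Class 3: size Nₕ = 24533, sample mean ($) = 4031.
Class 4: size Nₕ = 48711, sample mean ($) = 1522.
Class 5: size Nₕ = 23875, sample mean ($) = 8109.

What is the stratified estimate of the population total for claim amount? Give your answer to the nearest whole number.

Population total = Σ Nₕ·x̄ₕ (each stratum's size times its mean).
82437·2857 + 24931·5135 + 24533·4031 + 48711·1522 + 23875·8109 = 235522509 + 128020685 + 98892523 + 74138142 + 193602375 = 730176234.

730176234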